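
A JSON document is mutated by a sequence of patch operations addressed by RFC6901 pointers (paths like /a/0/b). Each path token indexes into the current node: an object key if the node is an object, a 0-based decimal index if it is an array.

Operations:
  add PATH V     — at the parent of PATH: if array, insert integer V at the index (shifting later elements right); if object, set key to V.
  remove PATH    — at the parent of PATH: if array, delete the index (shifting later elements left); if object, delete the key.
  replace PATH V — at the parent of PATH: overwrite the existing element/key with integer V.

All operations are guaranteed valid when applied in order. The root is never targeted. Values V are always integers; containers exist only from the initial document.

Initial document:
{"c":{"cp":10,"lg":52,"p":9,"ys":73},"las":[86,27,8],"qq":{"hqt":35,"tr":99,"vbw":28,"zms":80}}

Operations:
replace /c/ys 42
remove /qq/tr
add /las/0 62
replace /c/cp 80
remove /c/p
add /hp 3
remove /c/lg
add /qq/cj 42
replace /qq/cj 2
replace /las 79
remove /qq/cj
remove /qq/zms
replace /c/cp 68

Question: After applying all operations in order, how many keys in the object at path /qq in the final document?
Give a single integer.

Answer: 2

Derivation:
After op 1 (replace /c/ys 42): {"c":{"cp":10,"lg":52,"p":9,"ys":42},"las":[86,27,8],"qq":{"hqt":35,"tr":99,"vbw":28,"zms":80}}
After op 2 (remove /qq/tr): {"c":{"cp":10,"lg":52,"p":9,"ys":42},"las":[86,27,8],"qq":{"hqt":35,"vbw":28,"zms":80}}
After op 3 (add /las/0 62): {"c":{"cp":10,"lg":52,"p":9,"ys":42},"las":[62,86,27,8],"qq":{"hqt":35,"vbw":28,"zms":80}}
After op 4 (replace /c/cp 80): {"c":{"cp":80,"lg":52,"p":9,"ys":42},"las":[62,86,27,8],"qq":{"hqt":35,"vbw":28,"zms":80}}
After op 5 (remove /c/p): {"c":{"cp":80,"lg":52,"ys":42},"las":[62,86,27,8],"qq":{"hqt":35,"vbw":28,"zms":80}}
After op 6 (add /hp 3): {"c":{"cp":80,"lg":52,"ys":42},"hp":3,"las":[62,86,27,8],"qq":{"hqt":35,"vbw":28,"zms":80}}
After op 7 (remove /c/lg): {"c":{"cp":80,"ys":42},"hp":3,"las":[62,86,27,8],"qq":{"hqt":35,"vbw":28,"zms":80}}
After op 8 (add /qq/cj 42): {"c":{"cp":80,"ys":42},"hp":3,"las":[62,86,27,8],"qq":{"cj":42,"hqt":35,"vbw":28,"zms":80}}
After op 9 (replace /qq/cj 2): {"c":{"cp":80,"ys":42},"hp":3,"las":[62,86,27,8],"qq":{"cj":2,"hqt":35,"vbw":28,"zms":80}}
After op 10 (replace /las 79): {"c":{"cp":80,"ys":42},"hp":3,"las":79,"qq":{"cj":2,"hqt":35,"vbw":28,"zms":80}}
After op 11 (remove /qq/cj): {"c":{"cp":80,"ys":42},"hp":3,"las":79,"qq":{"hqt":35,"vbw":28,"zms":80}}
After op 12 (remove /qq/zms): {"c":{"cp":80,"ys":42},"hp":3,"las":79,"qq":{"hqt":35,"vbw":28}}
After op 13 (replace /c/cp 68): {"c":{"cp":68,"ys":42},"hp":3,"las":79,"qq":{"hqt":35,"vbw":28}}
Size at path /qq: 2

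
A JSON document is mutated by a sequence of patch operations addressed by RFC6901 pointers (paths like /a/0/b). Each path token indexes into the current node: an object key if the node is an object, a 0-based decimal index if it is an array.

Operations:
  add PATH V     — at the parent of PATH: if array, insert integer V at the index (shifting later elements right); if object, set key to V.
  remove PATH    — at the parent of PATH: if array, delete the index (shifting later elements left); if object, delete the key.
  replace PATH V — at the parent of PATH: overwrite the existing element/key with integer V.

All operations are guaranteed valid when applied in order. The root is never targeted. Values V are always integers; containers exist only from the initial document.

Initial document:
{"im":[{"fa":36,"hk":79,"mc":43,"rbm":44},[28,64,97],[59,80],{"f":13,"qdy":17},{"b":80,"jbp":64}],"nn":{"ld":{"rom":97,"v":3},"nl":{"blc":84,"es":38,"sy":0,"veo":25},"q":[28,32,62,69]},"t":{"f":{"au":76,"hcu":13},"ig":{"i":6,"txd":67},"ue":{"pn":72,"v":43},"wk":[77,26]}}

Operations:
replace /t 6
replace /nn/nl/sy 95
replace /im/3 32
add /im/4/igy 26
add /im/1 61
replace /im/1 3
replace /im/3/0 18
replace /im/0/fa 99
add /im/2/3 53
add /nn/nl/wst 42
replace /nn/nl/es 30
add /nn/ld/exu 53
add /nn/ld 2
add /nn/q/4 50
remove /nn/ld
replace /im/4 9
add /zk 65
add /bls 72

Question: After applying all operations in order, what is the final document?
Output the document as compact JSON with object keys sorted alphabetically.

After op 1 (replace /t 6): {"im":[{"fa":36,"hk":79,"mc":43,"rbm":44},[28,64,97],[59,80],{"f":13,"qdy":17},{"b":80,"jbp":64}],"nn":{"ld":{"rom":97,"v":3},"nl":{"blc":84,"es":38,"sy":0,"veo":25},"q":[28,32,62,69]},"t":6}
After op 2 (replace /nn/nl/sy 95): {"im":[{"fa":36,"hk":79,"mc":43,"rbm":44},[28,64,97],[59,80],{"f":13,"qdy":17},{"b":80,"jbp":64}],"nn":{"ld":{"rom":97,"v":3},"nl":{"blc":84,"es":38,"sy":95,"veo":25},"q":[28,32,62,69]},"t":6}
After op 3 (replace /im/3 32): {"im":[{"fa":36,"hk":79,"mc":43,"rbm":44},[28,64,97],[59,80],32,{"b":80,"jbp":64}],"nn":{"ld":{"rom":97,"v":3},"nl":{"blc":84,"es":38,"sy":95,"veo":25},"q":[28,32,62,69]},"t":6}
After op 4 (add /im/4/igy 26): {"im":[{"fa":36,"hk":79,"mc":43,"rbm":44},[28,64,97],[59,80],32,{"b":80,"igy":26,"jbp":64}],"nn":{"ld":{"rom":97,"v":3},"nl":{"blc":84,"es":38,"sy":95,"veo":25},"q":[28,32,62,69]},"t":6}
After op 5 (add /im/1 61): {"im":[{"fa":36,"hk":79,"mc":43,"rbm":44},61,[28,64,97],[59,80],32,{"b":80,"igy":26,"jbp":64}],"nn":{"ld":{"rom":97,"v":3},"nl":{"blc":84,"es":38,"sy":95,"veo":25},"q":[28,32,62,69]},"t":6}
After op 6 (replace /im/1 3): {"im":[{"fa":36,"hk":79,"mc":43,"rbm":44},3,[28,64,97],[59,80],32,{"b":80,"igy":26,"jbp":64}],"nn":{"ld":{"rom":97,"v":3},"nl":{"blc":84,"es":38,"sy":95,"veo":25},"q":[28,32,62,69]},"t":6}
After op 7 (replace /im/3/0 18): {"im":[{"fa":36,"hk":79,"mc":43,"rbm":44},3,[28,64,97],[18,80],32,{"b":80,"igy":26,"jbp":64}],"nn":{"ld":{"rom":97,"v":3},"nl":{"blc":84,"es":38,"sy":95,"veo":25},"q":[28,32,62,69]},"t":6}
After op 8 (replace /im/0/fa 99): {"im":[{"fa":99,"hk":79,"mc":43,"rbm":44},3,[28,64,97],[18,80],32,{"b":80,"igy":26,"jbp":64}],"nn":{"ld":{"rom":97,"v":3},"nl":{"blc":84,"es":38,"sy":95,"veo":25},"q":[28,32,62,69]},"t":6}
After op 9 (add /im/2/3 53): {"im":[{"fa":99,"hk":79,"mc":43,"rbm":44},3,[28,64,97,53],[18,80],32,{"b":80,"igy":26,"jbp":64}],"nn":{"ld":{"rom":97,"v":3},"nl":{"blc":84,"es":38,"sy":95,"veo":25},"q":[28,32,62,69]},"t":6}
After op 10 (add /nn/nl/wst 42): {"im":[{"fa":99,"hk":79,"mc":43,"rbm":44},3,[28,64,97,53],[18,80],32,{"b":80,"igy":26,"jbp":64}],"nn":{"ld":{"rom":97,"v":3},"nl":{"blc":84,"es":38,"sy":95,"veo":25,"wst":42},"q":[28,32,62,69]},"t":6}
After op 11 (replace /nn/nl/es 30): {"im":[{"fa":99,"hk":79,"mc":43,"rbm":44},3,[28,64,97,53],[18,80],32,{"b":80,"igy":26,"jbp":64}],"nn":{"ld":{"rom":97,"v":3},"nl":{"blc":84,"es":30,"sy":95,"veo":25,"wst":42},"q":[28,32,62,69]},"t":6}
After op 12 (add /nn/ld/exu 53): {"im":[{"fa":99,"hk":79,"mc":43,"rbm":44},3,[28,64,97,53],[18,80],32,{"b":80,"igy":26,"jbp":64}],"nn":{"ld":{"exu":53,"rom":97,"v":3},"nl":{"blc":84,"es":30,"sy":95,"veo":25,"wst":42},"q":[28,32,62,69]},"t":6}
After op 13 (add /nn/ld 2): {"im":[{"fa":99,"hk":79,"mc":43,"rbm":44},3,[28,64,97,53],[18,80],32,{"b":80,"igy":26,"jbp":64}],"nn":{"ld":2,"nl":{"blc":84,"es":30,"sy":95,"veo":25,"wst":42},"q":[28,32,62,69]},"t":6}
After op 14 (add /nn/q/4 50): {"im":[{"fa":99,"hk":79,"mc":43,"rbm":44},3,[28,64,97,53],[18,80],32,{"b":80,"igy":26,"jbp":64}],"nn":{"ld":2,"nl":{"blc":84,"es":30,"sy":95,"veo":25,"wst":42},"q":[28,32,62,69,50]},"t":6}
After op 15 (remove /nn/ld): {"im":[{"fa":99,"hk":79,"mc":43,"rbm":44},3,[28,64,97,53],[18,80],32,{"b":80,"igy":26,"jbp":64}],"nn":{"nl":{"blc":84,"es":30,"sy":95,"veo":25,"wst":42},"q":[28,32,62,69,50]},"t":6}
After op 16 (replace /im/4 9): {"im":[{"fa":99,"hk":79,"mc":43,"rbm":44},3,[28,64,97,53],[18,80],9,{"b":80,"igy":26,"jbp":64}],"nn":{"nl":{"blc":84,"es":30,"sy":95,"veo":25,"wst":42},"q":[28,32,62,69,50]},"t":6}
After op 17 (add /zk 65): {"im":[{"fa":99,"hk":79,"mc":43,"rbm":44},3,[28,64,97,53],[18,80],9,{"b":80,"igy":26,"jbp":64}],"nn":{"nl":{"blc":84,"es":30,"sy":95,"veo":25,"wst":42},"q":[28,32,62,69,50]},"t":6,"zk":65}
After op 18 (add /bls 72): {"bls":72,"im":[{"fa":99,"hk":79,"mc":43,"rbm":44},3,[28,64,97,53],[18,80],9,{"b":80,"igy":26,"jbp":64}],"nn":{"nl":{"blc":84,"es":30,"sy":95,"veo":25,"wst":42},"q":[28,32,62,69,50]},"t":6,"zk":65}

Answer: {"bls":72,"im":[{"fa":99,"hk":79,"mc":43,"rbm":44},3,[28,64,97,53],[18,80],9,{"b":80,"igy":26,"jbp":64}],"nn":{"nl":{"blc":84,"es":30,"sy":95,"veo":25,"wst":42},"q":[28,32,62,69,50]},"t":6,"zk":65}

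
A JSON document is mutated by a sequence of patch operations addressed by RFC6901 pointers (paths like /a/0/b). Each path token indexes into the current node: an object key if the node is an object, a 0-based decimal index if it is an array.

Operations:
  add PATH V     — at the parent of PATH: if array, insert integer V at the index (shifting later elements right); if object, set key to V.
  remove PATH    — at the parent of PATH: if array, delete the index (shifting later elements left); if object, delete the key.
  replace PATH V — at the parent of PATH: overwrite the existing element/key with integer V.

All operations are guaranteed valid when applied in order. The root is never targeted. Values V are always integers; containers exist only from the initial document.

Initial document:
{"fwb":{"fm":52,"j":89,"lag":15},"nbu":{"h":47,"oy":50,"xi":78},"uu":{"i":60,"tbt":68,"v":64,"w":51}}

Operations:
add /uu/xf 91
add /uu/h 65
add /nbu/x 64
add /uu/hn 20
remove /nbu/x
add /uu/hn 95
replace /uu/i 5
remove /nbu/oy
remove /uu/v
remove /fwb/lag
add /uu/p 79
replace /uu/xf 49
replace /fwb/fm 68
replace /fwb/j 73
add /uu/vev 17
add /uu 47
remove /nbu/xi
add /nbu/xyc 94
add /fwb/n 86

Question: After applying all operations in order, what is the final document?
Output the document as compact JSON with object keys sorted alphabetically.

Answer: {"fwb":{"fm":68,"j":73,"n":86},"nbu":{"h":47,"xyc":94},"uu":47}

Derivation:
After op 1 (add /uu/xf 91): {"fwb":{"fm":52,"j":89,"lag":15},"nbu":{"h":47,"oy":50,"xi":78},"uu":{"i":60,"tbt":68,"v":64,"w":51,"xf":91}}
After op 2 (add /uu/h 65): {"fwb":{"fm":52,"j":89,"lag":15},"nbu":{"h":47,"oy":50,"xi":78},"uu":{"h":65,"i":60,"tbt":68,"v":64,"w":51,"xf":91}}
After op 3 (add /nbu/x 64): {"fwb":{"fm":52,"j":89,"lag":15},"nbu":{"h":47,"oy":50,"x":64,"xi":78},"uu":{"h":65,"i":60,"tbt":68,"v":64,"w":51,"xf":91}}
After op 4 (add /uu/hn 20): {"fwb":{"fm":52,"j":89,"lag":15},"nbu":{"h":47,"oy":50,"x":64,"xi":78},"uu":{"h":65,"hn":20,"i":60,"tbt":68,"v":64,"w":51,"xf":91}}
After op 5 (remove /nbu/x): {"fwb":{"fm":52,"j":89,"lag":15},"nbu":{"h":47,"oy":50,"xi":78},"uu":{"h":65,"hn":20,"i":60,"tbt":68,"v":64,"w":51,"xf":91}}
After op 6 (add /uu/hn 95): {"fwb":{"fm":52,"j":89,"lag":15},"nbu":{"h":47,"oy":50,"xi":78},"uu":{"h":65,"hn":95,"i":60,"tbt":68,"v":64,"w":51,"xf":91}}
After op 7 (replace /uu/i 5): {"fwb":{"fm":52,"j":89,"lag":15},"nbu":{"h":47,"oy":50,"xi":78},"uu":{"h":65,"hn":95,"i":5,"tbt":68,"v":64,"w":51,"xf":91}}
After op 8 (remove /nbu/oy): {"fwb":{"fm":52,"j":89,"lag":15},"nbu":{"h":47,"xi":78},"uu":{"h":65,"hn":95,"i":5,"tbt":68,"v":64,"w":51,"xf":91}}
After op 9 (remove /uu/v): {"fwb":{"fm":52,"j":89,"lag":15},"nbu":{"h":47,"xi":78},"uu":{"h":65,"hn":95,"i":5,"tbt":68,"w":51,"xf":91}}
After op 10 (remove /fwb/lag): {"fwb":{"fm":52,"j":89},"nbu":{"h":47,"xi":78},"uu":{"h":65,"hn":95,"i":5,"tbt":68,"w":51,"xf":91}}
After op 11 (add /uu/p 79): {"fwb":{"fm":52,"j":89},"nbu":{"h":47,"xi":78},"uu":{"h":65,"hn":95,"i":5,"p":79,"tbt":68,"w":51,"xf":91}}
After op 12 (replace /uu/xf 49): {"fwb":{"fm":52,"j":89},"nbu":{"h":47,"xi":78},"uu":{"h":65,"hn":95,"i":5,"p":79,"tbt":68,"w":51,"xf":49}}
After op 13 (replace /fwb/fm 68): {"fwb":{"fm":68,"j":89},"nbu":{"h":47,"xi":78},"uu":{"h":65,"hn":95,"i":5,"p":79,"tbt":68,"w":51,"xf":49}}
After op 14 (replace /fwb/j 73): {"fwb":{"fm":68,"j":73},"nbu":{"h":47,"xi":78},"uu":{"h":65,"hn":95,"i":5,"p":79,"tbt":68,"w":51,"xf":49}}
After op 15 (add /uu/vev 17): {"fwb":{"fm":68,"j":73},"nbu":{"h":47,"xi":78},"uu":{"h":65,"hn":95,"i":5,"p":79,"tbt":68,"vev":17,"w":51,"xf":49}}
After op 16 (add /uu 47): {"fwb":{"fm":68,"j":73},"nbu":{"h":47,"xi":78},"uu":47}
After op 17 (remove /nbu/xi): {"fwb":{"fm":68,"j":73},"nbu":{"h":47},"uu":47}
After op 18 (add /nbu/xyc 94): {"fwb":{"fm":68,"j":73},"nbu":{"h":47,"xyc":94},"uu":47}
After op 19 (add /fwb/n 86): {"fwb":{"fm":68,"j":73,"n":86},"nbu":{"h":47,"xyc":94},"uu":47}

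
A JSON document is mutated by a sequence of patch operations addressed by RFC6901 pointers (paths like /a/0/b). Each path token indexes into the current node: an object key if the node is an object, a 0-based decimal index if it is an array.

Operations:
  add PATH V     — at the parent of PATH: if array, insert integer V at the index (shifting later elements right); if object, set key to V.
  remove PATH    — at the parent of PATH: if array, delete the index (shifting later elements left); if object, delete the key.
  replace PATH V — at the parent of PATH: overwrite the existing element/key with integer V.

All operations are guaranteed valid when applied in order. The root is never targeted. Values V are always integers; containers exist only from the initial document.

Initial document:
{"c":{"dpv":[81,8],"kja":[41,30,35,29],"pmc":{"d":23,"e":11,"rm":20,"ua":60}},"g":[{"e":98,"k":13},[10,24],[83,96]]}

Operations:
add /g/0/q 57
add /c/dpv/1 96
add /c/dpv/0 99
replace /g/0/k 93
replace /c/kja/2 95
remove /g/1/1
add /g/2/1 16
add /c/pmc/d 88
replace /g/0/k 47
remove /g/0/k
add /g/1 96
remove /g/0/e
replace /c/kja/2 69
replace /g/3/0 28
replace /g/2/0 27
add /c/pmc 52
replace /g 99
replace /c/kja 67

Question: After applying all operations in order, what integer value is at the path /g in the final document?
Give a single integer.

Answer: 99

Derivation:
After op 1 (add /g/0/q 57): {"c":{"dpv":[81,8],"kja":[41,30,35,29],"pmc":{"d":23,"e":11,"rm":20,"ua":60}},"g":[{"e":98,"k":13,"q":57},[10,24],[83,96]]}
After op 2 (add /c/dpv/1 96): {"c":{"dpv":[81,96,8],"kja":[41,30,35,29],"pmc":{"d":23,"e":11,"rm":20,"ua":60}},"g":[{"e":98,"k":13,"q":57},[10,24],[83,96]]}
After op 3 (add /c/dpv/0 99): {"c":{"dpv":[99,81,96,8],"kja":[41,30,35,29],"pmc":{"d":23,"e":11,"rm":20,"ua":60}},"g":[{"e":98,"k":13,"q":57},[10,24],[83,96]]}
After op 4 (replace /g/0/k 93): {"c":{"dpv":[99,81,96,8],"kja":[41,30,35,29],"pmc":{"d":23,"e":11,"rm":20,"ua":60}},"g":[{"e":98,"k":93,"q":57},[10,24],[83,96]]}
After op 5 (replace /c/kja/2 95): {"c":{"dpv":[99,81,96,8],"kja":[41,30,95,29],"pmc":{"d":23,"e":11,"rm":20,"ua":60}},"g":[{"e":98,"k":93,"q":57},[10,24],[83,96]]}
After op 6 (remove /g/1/1): {"c":{"dpv":[99,81,96,8],"kja":[41,30,95,29],"pmc":{"d":23,"e":11,"rm":20,"ua":60}},"g":[{"e":98,"k":93,"q":57},[10],[83,96]]}
After op 7 (add /g/2/1 16): {"c":{"dpv":[99,81,96,8],"kja":[41,30,95,29],"pmc":{"d":23,"e":11,"rm":20,"ua":60}},"g":[{"e":98,"k":93,"q":57},[10],[83,16,96]]}
After op 8 (add /c/pmc/d 88): {"c":{"dpv":[99,81,96,8],"kja":[41,30,95,29],"pmc":{"d":88,"e":11,"rm":20,"ua":60}},"g":[{"e":98,"k":93,"q":57},[10],[83,16,96]]}
After op 9 (replace /g/0/k 47): {"c":{"dpv":[99,81,96,8],"kja":[41,30,95,29],"pmc":{"d":88,"e":11,"rm":20,"ua":60}},"g":[{"e":98,"k":47,"q":57},[10],[83,16,96]]}
After op 10 (remove /g/0/k): {"c":{"dpv":[99,81,96,8],"kja":[41,30,95,29],"pmc":{"d":88,"e":11,"rm":20,"ua":60}},"g":[{"e":98,"q":57},[10],[83,16,96]]}
After op 11 (add /g/1 96): {"c":{"dpv":[99,81,96,8],"kja":[41,30,95,29],"pmc":{"d":88,"e":11,"rm":20,"ua":60}},"g":[{"e":98,"q":57},96,[10],[83,16,96]]}
After op 12 (remove /g/0/e): {"c":{"dpv":[99,81,96,8],"kja":[41,30,95,29],"pmc":{"d":88,"e":11,"rm":20,"ua":60}},"g":[{"q":57},96,[10],[83,16,96]]}
After op 13 (replace /c/kja/2 69): {"c":{"dpv":[99,81,96,8],"kja":[41,30,69,29],"pmc":{"d":88,"e":11,"rm":20,"ua":60}},"g":[{"q":57},96,[10],[83,16,96]]}
After op 14 (replace /g/3/0 28): {"c":{"dpv":[99,81,96,8],"kja":[41,30,69,29],"pmc":{"d":88,"e":11,"rm":20,"ua":60}},"g":[{"q":57},96,[10],[28,16,96]]}
After op 15 (replace /g/2/0 27): {"c":{"dpv":[99,81,96,8],"kja":[41,30,69,29],"pmc":{"d":88,"e":11,"rm":20,"ua":60}},"g":[{"q":57},96,[27],[28,16,96]]}
After op 16 (add /c/pmc 52): {"c":{"dpv":[99,81,96,8],"kja":[41,30,69,29],"pmc":52},"g":[{"q":57},96,[27],[28,16,96]]}
After op 17 (replace /g 99): {"c":{"dpv":[99,81,96,8],"kja":[41,30,69,29],"pmc":52},"g":99}
After op 18 (replace /c/kja 67): {"c":{"dpv":[99,81,96,8],"kja":67,"pmc":52},"g":99}
Value at /g: 99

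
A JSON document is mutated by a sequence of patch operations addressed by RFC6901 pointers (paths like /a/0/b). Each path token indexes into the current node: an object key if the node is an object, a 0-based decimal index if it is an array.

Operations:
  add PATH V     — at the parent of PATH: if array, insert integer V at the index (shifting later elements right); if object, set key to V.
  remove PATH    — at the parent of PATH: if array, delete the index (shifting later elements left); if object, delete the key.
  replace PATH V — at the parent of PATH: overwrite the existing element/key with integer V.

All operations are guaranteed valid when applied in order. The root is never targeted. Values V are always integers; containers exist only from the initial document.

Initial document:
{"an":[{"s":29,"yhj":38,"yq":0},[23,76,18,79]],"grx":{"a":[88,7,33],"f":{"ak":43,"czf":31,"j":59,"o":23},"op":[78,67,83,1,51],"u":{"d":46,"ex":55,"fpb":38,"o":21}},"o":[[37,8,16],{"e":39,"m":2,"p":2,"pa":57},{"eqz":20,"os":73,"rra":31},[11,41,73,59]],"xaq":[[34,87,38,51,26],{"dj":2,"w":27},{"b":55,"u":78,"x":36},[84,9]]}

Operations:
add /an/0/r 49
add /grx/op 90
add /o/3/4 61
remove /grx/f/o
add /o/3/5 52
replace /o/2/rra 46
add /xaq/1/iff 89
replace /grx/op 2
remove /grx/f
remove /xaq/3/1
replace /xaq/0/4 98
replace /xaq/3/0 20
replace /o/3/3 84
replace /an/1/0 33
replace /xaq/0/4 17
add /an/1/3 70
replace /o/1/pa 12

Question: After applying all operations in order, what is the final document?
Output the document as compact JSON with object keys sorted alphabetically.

Answer: {"an":[{"r":49,"s":29,"yhj":38,"yq":0},[33,76,18,70,79]],"grx":{"a":[88,7,33],"op":2,"u":{"d":46,"ex":55,"fpb":38,"o":21}},"o":[[37,8,16],{"e":39,"m":2,"p":2,"pa":12},{"eqz":20,"os":73,"rra":46},[11,41,73,84,61,52]],"xaq":[[34,87,38,51,17],{"dj":2,"iff":89,"w":27},{"b":55,"u":78,"x":36},[20]]}

Derivation:
After op 1 (add /an/0/r 49): {"an":[{"r":49,"s":29,"yhj":38,"yq":0},[23,76,18,79]],"grx":{"a":[88,7,33],"f":{"ak":43,"czf":31,"j":59,"o":23},"op":[78,67,83,1,51],"u":{"d":46,"ex":55,"fpb":38,"o":21}},"o":[[37,8,16],{"e":39,"m":2,"p":2,"pa":57},{"eqz":20,"os":73,"rra":31},[11,41,73,59]],"xaq":[[34,87,38,51,26],{"dj":2,"w":27},{"b":55,"u":78,"x":36},[84,9]]}
After op 2 (add /grx/op 90): {"an":[{"r":49,"s":29,"yhj":38,"yq":0},[23,76,18,79]],"grx":{"a":[88,7,33],"f":{"ak":43,"czf":31,"j":59,"o":23},"op":90,"u":{"d":46,"ex":55,"fpb":38,"o":21}},"o":[[37,8,16],{"e":39,"m":2,"p":2,"pa":57},{"eqz":20,"os":73,"rra":31},[11,41,73,59]],"xaq":[[34,87,38,51,26],{"dj":2,"w":27},{"b":55,"u":78,"x":36},[84,9]]}
After op 3 (add /o/3/4 61): {"an":[{"r":49,"s":29,"yhj":38,"yq":0},[23,76,18,79]],"grx":{"a":[88,7,33],"f":{"ak":43,"czf":31,"j":59,"o":23},"op":90,"u":{"d":46,"ex":55,"fpb":38,"o":21}},"o":[[37,8,16],{"e":39,"m":2,"p":2,"pa":57},{"eqz":20,"os":73,"rra":31},[11,41,73,59,61]],"xaq":[[34,87,38,51,26],{"dj":2,"w":27},{"b":55,"u":78,"x":36},[84,9]]}
After op 4 (remove /grx/f/o): {"an":[{"r":49,"s":29,"yhj":38,"yq":0},[23,76,18,79]],"grx":{"a":[88,7,33],"f":{"ak":43,"czf":31,"j":59},"op":90,"u":{"d":46,"ex":55,"fpb":38,"o":21}},"o":[[37,8,16],{"e":39,"m":2,"p":2,"pa":57},{"eqz":20,"os":73,"rra":31},[11,41,73,59,61]],"xaq":[[34,87,38,51,26],{"dj":2,"w":27},{"b":55,"u":78,"x":36},[84,9]]}
After op 5 (add /o/3/5 52): {"an":[{"r":49,"s":29,"yhj":38,"yq":0},[23,76,18,79]],"grx":{"a":[88,7,33],"f":{"ak":43,"czf":31,"j":59},"op":90,"u":{"d":46,"ex":55,"fpb":38,"o":21}},"o":[[37,8,16],{"e":39,"m":2,"p":2,"pa":57},{"eqz":20,"os":73,"rra":31},[11,41,73,59,61,52]],"xaq":[[34,87,38,51,26],{"dj":2,"w":27},{"b":55,"u":78,"x":36},[84,9]]}
After op 6 (replace /o/2/rra 46): {"an":[{"r":49,"s":29,"yhj":38,"yq":0},[23,76,18,79]],"grx":{"a":[88,7,33],"f":{"ak":43,"czf":31,"j":59},"op":90,"u":{"d":46,"ex":55,"fpb":38,"o":21}},"o":[[37,8,16],{"e":39,"m":2,"p":2,"pa":57},{"eqz":20,"os":73,"rra":46},[11,41,73,59,61,52]],"xaq":[[34,87,38,51,26],{"dj":2,"w":27},{"b":55,"u":78,"x":36},[84,9]]}
After op 7 (add /xaq/1/iff 89): {"an":[{"r":49,"s":29,"yhj":38,"yq":0},[23,76,18,79]],"grx":{"a":[88,7,33],"f":{"ak":43,"czf":31,"j":59},"op":90,"u":{"d":46,"ex":55,"fpb":38,"o":21}},"o":[[37,8,16],{"e":39,"m":2,"p":2,"pa":57},{"eqz":20,"os":73,"rra":46},[11,41,73,59,61,52]],"xaq":[[34,87,38,51,26],{"dj":2,"iff":89,"w":27},{"b":55,"u":78,"x":36},[84,9]]}
After op 8 (replace /grx/op 2): {"an":[{"r":49,"s":29,"yhj":38,"yq":0},[23,76,18,79]],"grx":{"a":[88,7,33],"f":{"ak":43,"czf":31,"j":59},"op":2,"u":{"d":46,"ex":55,"fpb":38,"o":21}},"o":[[37,8,16],{"e":39,"m":2,"p":2,"pa":57},{"eqz":20,"os":73,"rra":46},[11,41,73,59,61,52]],"xaq":[[34,87,38,51,26],{"dj":2,"iff":89,"w":27},{"b":55,"u":78,"x":36},[84,9]]}
After op 9 (remove /grx/f): {"an":[{"r":49,"s":29,"yhj":38,"yq":0},[23,76,18,79]],"grx":{"a":[88,7,33],"op":2,"u":{"d":46,"ex":55,"fpb":38,"o":21}},"o":[[37,8,16],{"e":39,"m":2,"p":2,"pa":57},{"eqz":20,"os":73,"rra":46},[11,41,73,59,61,52]],"xaq":[[34,87,38,51,26],{"dj":2,"iff":89,"w":27},{"b":55,"u":78,"x":36},[84,9]]}
After op 10 (remove /xaq/3/1): {"an":[{"r":49,"s":29,"yhj":38,"yq":0},[23,76,18,79]],"grx":{"a":[88,7,33],"op":2,"u":{"d":46,"ex":55,"fpb":38,"o":21}},"o":[[37,8,16],{"e":39,"m":2,"p":2,"pa":57},{"eqz":20,"os":73,"rra":46},[11,41,73,59,61,52]],"xaq":[[34,87,38,51,26],{"dj":2,"iff":89,"w":27},{"b":55,"u":78,"x":36},[84]]}
After op 11 (replace /xaq/0/4 98): {"an":[{"r":49,"s":29,"yhj":38,"yq":0},[23,76,18,79]],"grx":{"a":[88,7,33],"op":2,"u":{"d":46,"ex":55,"fpb":38,"o":21}},"o":[[37,8,16],{"e":39,"m":2,"p":2,"pa":57},{"eqz":20,"os":73,"rra":46},[11,41,73,59,61,52]],"xaq":[[34,87,38,51,98],{"dj":2,"iff":89,"w":27},{"b":55,"u":78,"x":36},[84]]}
After op 12 (replace /xaq/3/0 20): {"an":[{"r":49,"s":29,"yhj":38,"yq":0},[23,76,18,79]],"grx":{"a":[88,7,33],"op":2,"u":{"d":46,"ex":55,"fpb":38,"o":21}},"o":[[37,8,16],{"e":39,"m":2,"p":2,"pa":57},{"eqz":20,"os":73,"rra":46},[11,41,73,59,61,52]],"xaq":[[34,87,38,51,98],{"dj":2,"iff":89,"w":27},{"b":55,"u":78,"x":36},[20]]}
After op 13 (replace /o/3/3 84): {"an":[{"r":49,"s":29,"yhj":38,"yq":0},[23,76,18,79]],"grx":{"a":[88,7,33],"op":2,"u":{"d":46,"ex":55,"fpb":38,"o":21}},"o":[[37,8,16],{"e":39,"m":2,"p":2,"pa":57},{"eqz":20,"os":73,"rra":46},[11,41,73,84,61,52]],"xaq":[[34,87,38,51,98],{"dj":2,"iff":89,"w":27},{"b":55,"u":78,"x":36},[20]]}
After op 14 (replace /an/1/0 33): {"an":[{"r":49,"s":29,"yhj":38,"yq":0},[33,76,18,79]],"grx":{"a":[88,7,33],"op":2,"u":{"d":46,"ex":55,"fpb":38,"o":21}},"o":[[37,8,16],{"e":39,"m":2,"p":2,"pa":57},{"eqz":20,"os":73,"rra":46},[11,41,73,84,61,52]],"xaq":[[34,87,38,51,98],{"dj":2,"iff":89,"w":27},{"b":55,"u":78,"x":36},[20]]}
After op 15 (replace /xaq/0/4 17): {"an":[{"r":49,"s":29,"yhj":38,"yq":0},[33,76,18,79]],"grx":{"a":[88,7,33],"op":2,"u":{"d":46,"ex":55,"fpb":38,"o":21}},"o":[[37,8,16],{"e":39,"m":2,"p":2,"pa":57},{"eqz":20,"os":73,"rra":46},[11,41,73,84,61,52]],"xaq":[[34,87,38,51,17],{"dj":2,"iff":89,"w":27},{"b":55,"u":78,"x":36},[20]]}
After op 16 (add /an/1/3 70): {"an":[{"r":49,"s":29,"yhj":38,"yq":0},[33,76,18,70,79]],"grx":{"a":[88,7,33],"op":2,"u":{"d":46,"ex":55,"fpb":38,"o":21}},"o":[[37,8,16],{"e":39,"m":2,"p":2,"pa":57},{"eqz":20,"os":73,"rra":46},[11,41,73,84,61,52]],"xaq":[[34,87,38,51,17],{"dj":2,"iff":89,"w":27},{"b":55,"u":78,"x":36},[20]]}
After op 17 (replace /o/1/pa 12): {"an":[{"r":49,"s":29,"yhj":38,"yq":0},[33,76,18,70,79]],"grx":{"a":[88,7,33],"op":2,"u":{"d":46,"ex":55,"fpb":38,"o":21}},"o":[[37,8,16],{"e":39,"m":2,"p":2,"pa":12},{"eqz":20,"os":73,"rra":46},[11,41,73,84,61,52]],"xaq":[[34,87,38,51,17],{"dj":2,"iff":89,"w":27},{"b":55,"u":78,"x":36},[20]]}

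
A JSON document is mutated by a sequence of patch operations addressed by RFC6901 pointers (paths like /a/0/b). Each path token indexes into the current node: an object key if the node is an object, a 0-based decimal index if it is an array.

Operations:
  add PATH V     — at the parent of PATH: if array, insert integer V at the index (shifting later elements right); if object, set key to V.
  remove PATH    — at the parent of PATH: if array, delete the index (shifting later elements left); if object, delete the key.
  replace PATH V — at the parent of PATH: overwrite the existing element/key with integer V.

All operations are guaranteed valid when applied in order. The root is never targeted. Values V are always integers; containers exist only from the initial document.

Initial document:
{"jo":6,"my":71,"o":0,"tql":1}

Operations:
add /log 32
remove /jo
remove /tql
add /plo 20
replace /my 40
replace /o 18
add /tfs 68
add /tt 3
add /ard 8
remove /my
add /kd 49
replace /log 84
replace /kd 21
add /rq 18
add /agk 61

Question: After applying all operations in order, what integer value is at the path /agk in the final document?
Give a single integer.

Answer: 61

Derivation:
After op 1 (add /log 32): {"jo":6,"log":32,"my":71,"o":0,"tql":1}
After op 2 (remove /jo): {"log":32,"my":71,"o":0,"tql":1}
After op 3 (remove /tql): {"log":32,"my":71,"o":0}
After op 4 (add /plo 20): {"log":32,"my":71,"o":0,"plo":20}
After op 5 (replace /my 40): {"log":32,"my":40,"o":0,"plo":20}
After op 6 (replace /o 18): {"log":32,"my":40,"o":18,"plo":20}
After op 7 (add /tfs 68): {"log":32,"my":40,"o":18,"plo":20,"tfs":68}
After op 8 (add /tt 3): {"log":32,"my":40,"o":18,"plo":20,"tfs":68,"tt":3}
After op 9 (add /ard 8): {"ard":8,"log":32,"my":40,"o":18,"plo":20,"tfs":68,"tt":3}
After op 10 (remove /my): {"ard":8,"log":32,"o":18,"plo":20,"tfs":68,"tt":3}
After op 11 (add /kd 49): {"ard":8,"kd":49,"log":32,"o":18,"plo":20,"tfs":68,"tt":3}
After op 12 (replace /log 84): {"ard":8,"kd":49,"log":84,"o":18,"plo":20,"tfs":68,"tt":3}
After op 13 (replace /kd 21): {"ard":8,"kd":21,"log":84,"o":18,"plo":20,"tfs":68,"tt":3}
After op 14 (add /rq 18): {"ard":8,"kd":21,"log":84,"o":18,"plo":20,"rq":18,"tfs":68,"tt":3}
After op 15 (add /agk 61): {"agk":61,"ard":8,"kd":21,"log":84,"o":18,"plo":20,"rq":18,"tfs":68,"tt":3}
Value at /agk: 61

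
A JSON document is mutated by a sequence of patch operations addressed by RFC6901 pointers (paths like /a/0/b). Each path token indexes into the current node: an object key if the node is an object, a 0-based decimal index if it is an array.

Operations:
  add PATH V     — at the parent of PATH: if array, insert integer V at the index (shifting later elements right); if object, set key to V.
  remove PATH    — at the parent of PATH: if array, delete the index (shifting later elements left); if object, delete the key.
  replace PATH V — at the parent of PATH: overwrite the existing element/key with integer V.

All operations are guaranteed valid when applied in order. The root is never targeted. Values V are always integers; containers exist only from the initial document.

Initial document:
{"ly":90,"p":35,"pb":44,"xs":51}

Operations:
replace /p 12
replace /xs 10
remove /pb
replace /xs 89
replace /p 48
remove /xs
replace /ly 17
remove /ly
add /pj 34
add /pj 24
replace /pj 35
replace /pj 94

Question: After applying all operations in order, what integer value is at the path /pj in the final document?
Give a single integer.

Answer: 94

Derivation:
After op 1 (replace /p 12): {"ly":90,"p":12,"pb":44,"xs":51}
After op 2 (replace /xs 10): {"ly":90,"p":12,"pb":44,"xs":10}
After op 3 (remove /pb): {"ly":90,"p":12,"xs":10}
After op 4 (replace /xs 89): {"ly":90,"p":12,"xs":89}
After op 5 (replace /p 48): {"ly":90,"p":48,"xs":89}
After op 6 (remove /xs): {"ly":90,"p":48}
After op 7 (replace /ly 17): {"ly":17,"p":48}
After op 8 (remove /ly): {"p":48}
After op 9 (add /pj 34): {"p":48,"pj":34}
After op 10 (add /pj 24): {"p":48,"pj":24}
After op 11 (replace /pj 35): {"p":48,"pj":35}
After op 12 (replace /pj 94): {"p":48,"pj":94}
Value at /pj: 94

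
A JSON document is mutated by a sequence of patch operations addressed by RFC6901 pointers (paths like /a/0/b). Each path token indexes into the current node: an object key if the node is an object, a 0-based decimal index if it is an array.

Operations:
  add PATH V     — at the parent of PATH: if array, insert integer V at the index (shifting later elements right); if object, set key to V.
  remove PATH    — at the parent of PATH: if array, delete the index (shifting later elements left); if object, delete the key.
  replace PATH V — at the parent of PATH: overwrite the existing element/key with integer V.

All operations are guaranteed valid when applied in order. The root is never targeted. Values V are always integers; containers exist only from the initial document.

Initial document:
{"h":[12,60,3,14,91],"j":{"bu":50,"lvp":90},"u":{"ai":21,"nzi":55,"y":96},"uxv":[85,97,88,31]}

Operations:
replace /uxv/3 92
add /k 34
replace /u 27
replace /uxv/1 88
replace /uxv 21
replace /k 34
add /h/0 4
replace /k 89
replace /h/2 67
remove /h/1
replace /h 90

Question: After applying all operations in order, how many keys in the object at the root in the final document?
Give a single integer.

After op 1 (replace /uxv/3 92): {"h":[12,60,3,14,91],"j":{"bu":50,"lvp":90},"u":{"ai":21,"nzi":55,"y":96},"uxv":[85,97,88,92]}
After op 2 (add /k 34): {"h":[12,60,3,14,91],"j":{"bu":50,"lvp":90},"k":34,"u":{"ai":21,"nzi":55,"y":96},"uxv":[85,97,88,92]}
After op 3 (replace /u 27): {"h":[12,60,3,14,91],"j":{"bu":50,"lvp":90},"k":34,"u":27,"uxv":[85,97,88,92]}
After op 4 (replace /uxv/1 88): {"h":[12,60,3,14,91],"j":{"bu":50,"lvp":90},"k":34,"u":27,"uxv":[85,88,88,92]}
After op 5 (replace /uxv 21): {"h":[12,60,3,14,91],"j":{"bu":50,"lvp":90},"k":34,"u":27,"uxv":21}
After op 6 (replace /k 34): {"h":[12,60,3,14,91],"j":{"bu":50,"lvp":90},"k":34,"u":27,"uxv":21}
After op 7 (add /h/0 4): {"h":[4,12,60,3,14,91],"j":{"bu":50,"lvp":90},"k":34,"u":27,"uxv":21}
After op 8 (replace /k 89): {"h":[4,12,60,3,14,91],"j":{"bu":50,"lvp":90},"k":89,"u":27,"uxv":21}
After op 9 (replace /h/2 67): {"h":[4,12,67,3,14,91],"j":{"bu":50,"lvp":90},"k":89,"u":27,"uxv":21}
After op 10 (remove /h/1): {"h":[4,67,3,14,91],"j":{"bu":50,"lvp":90},"k":89,"u":27,"uxv":21}
After op 11 (replace /h 90): {"h":90,"j":{"bu":50,"lvp":90},"k":89,"u":27,"uxv":21}
Size at the root: 5

Answer: 5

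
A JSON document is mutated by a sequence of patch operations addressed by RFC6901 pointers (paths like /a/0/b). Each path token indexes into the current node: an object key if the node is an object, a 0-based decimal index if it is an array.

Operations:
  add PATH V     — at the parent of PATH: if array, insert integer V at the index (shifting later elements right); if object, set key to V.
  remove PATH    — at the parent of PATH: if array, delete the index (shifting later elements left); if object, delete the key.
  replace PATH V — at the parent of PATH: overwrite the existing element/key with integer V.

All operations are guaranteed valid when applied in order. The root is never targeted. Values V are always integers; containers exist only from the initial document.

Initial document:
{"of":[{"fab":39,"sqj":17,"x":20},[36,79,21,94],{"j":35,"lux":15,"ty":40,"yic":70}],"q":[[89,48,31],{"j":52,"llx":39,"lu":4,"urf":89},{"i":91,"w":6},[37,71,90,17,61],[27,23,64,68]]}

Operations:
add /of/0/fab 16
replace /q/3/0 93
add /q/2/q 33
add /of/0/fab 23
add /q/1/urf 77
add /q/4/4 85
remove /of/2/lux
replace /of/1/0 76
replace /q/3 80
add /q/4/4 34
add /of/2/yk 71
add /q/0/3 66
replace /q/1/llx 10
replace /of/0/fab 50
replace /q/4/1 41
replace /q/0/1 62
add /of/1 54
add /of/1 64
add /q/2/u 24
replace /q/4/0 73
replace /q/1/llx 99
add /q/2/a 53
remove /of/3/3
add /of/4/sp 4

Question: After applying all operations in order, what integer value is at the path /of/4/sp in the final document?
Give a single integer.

Answer: 4

Derivation:
After op 1 (add /of/0/fab 16): {"of":[{"fab":16,"sqj":17,"x":20},[36,79,21,94],{"j":35,"lux":15,"ty":40,"yic":70}],"q":[[89,48,31],{"j":52,"llx":39,"lu":4,"urf":89},{"i":91,"w":6},[37,71,90,17,61],[27,23,64,68]]}
After op 2 (replace /q/3/0 93): {"of":[{"fab":16,"sqj":17,"x":20},[36,79,21,94],{"j":35,"lux":15,"ty":40,"yic":70}],"q":[[89,48,31],{"j":52,"llx":39,"lu":4,"urf":89},{"i":91,"w":6},[93,71,90,17,61],[27,23,64,68]]}
After op 3 (add /q/2/q 33): {"of":[{"fab":16,"sqj":17,"x":20},[36,79,21,94],{"j":35,"lux":15,"ty":40,"yic":70}],"q":[[89,48,31],{"j":52,"llx":39,"lu":4,"urf":89},{"i":91,"q":33,"w":6},[93,71,90,17,61],[27,23,64,68]]}
After op 4 (add /of/0/fab 23): {"of":[{"fab":23,"sqj":17,"x":20},[36,79,21,94],{"j":35,"lux":15,"ty":40,"yic":70}],"q":[[89,48,31],{"j":52,"llx":39,"lu":4,"urf":89},{"i":91,"q":33,"w":6},[93,71,90,17,61],[27,23,64,68]]}
After op 5 (add /q/1/urf 77): {"of":[{"fab":23,"sqj":17,"x":20},[36,79,21,94],{"j":35,"lux":15,"ty":40,"yic":70}],"q":[[89,48,31],{"j":52,"llx":39,"lu":4,"urf":77},{"i":91,"q":33,"w":6},[93,71,90,17,61],[27,23,64,68]]}
After op 6 (add /q/4/4 85): {"of":[{"fab":23,"sqj":17,"x":20},[36,79,21,94],{"j":35,"lux":15,"ty":40,"yic":70}],"q":[[89,48,31],{"j":52,"llx":39,"lu":4,"urf":77},{"i":91,"q":33,"w":6},[93,71,90,17,61],[27,23,64,68,85]]}
After op 7 (remove /of/2/lux): {"of":[{"fab":23,"sqj":17,"x":20},[36,79,21,94],{"j":35,"ty":40,"yic":70}],"q":[[89,48,31],{"j":52,"llx":39,"lu":4,"urf":77},{"i":91,"q":33,"w":6},[93,71,90,17,61],[27,23,64,68,85]]}
After op 8 (replace /of/1/0 76): {"of":[{"fab":23,"sqj":17,"x":20},[76,79,21,94],{"j":35,"ty":40,"yic":70}],"q":[[89,48,31],{"j":52,"llx":39,"lu":4,"urf":77},{"i":91,"q":33,"w":6},[93,71,90,17,61],[27,23,64,68,85]]}
After op 9 (replace /q/3 80): {"of":[{"fab":23,"sqj":17,"x":20},[76,79,21,94],{"j":35,"ty":40,"yic":70}],"q":[[89,48,31],{"j":52,"llx":39,"lu":4,"urf":77},{"i":91,"q":33,"w":6},80,[27,23,64,68,85]]}
After op 10 (add /q/4/4 34): {"of":[{"fab":23,"sqj":17,"x":20},[76,79,21,94],{"j":35,"ty":40,"yic":70}],"q":[[89,48,31],{"j":52,"llx":39,"lu":4,"urf":77},{"i":91,"q":33,"w":6},80,[27,23,64,68,34,85]]}
After op 11 (add /of/2/yk 71): {"of":[{"fab":23,"sqj":17,"x":20},[76,79,21,94],{"j":35,"ty":40,"yic":70,"yk":71}],"q":[[89,48,31],{"j":52,"llx":39,"lu":4,"urf":77},{"i":91,"q":33,"w":6},80,[27,23,64,68,34,85]]}
After op 12 (add /q/0/3 66): {"of":[{"fab":23,"sqj":17,"x":20},[76,79,21,94],{"j":35,"ty":40,"yic":70,"yk":71}],"q":[[89,48,31,66],{"j":52,"llx":39,"lu":4,"urf":77},{"i":91,"q":33,"w":6},80,[27,23,64,68,34,85]]}
After op 13 (replace /q/1/llx 10): {"of":[{"fab":23,"sqj":17,"x":20},[76,79,21,94],{"j":35,"ty":40,"yic":70,"yk":71}],"q":[[89,48,31,66],{"j":52,"llx":10,"lu":4,"urf":77},{"i":91,"q":33,"w":6},80,[27,23,64,68,34,85]]}
After op 14 (replace /of/0/fab 50): {"of":[{"fab":50,"sqj":17,"x":20},[76,79,21,94],{"j":35,"ty":40,"yic":70,"yk":71}],"q":[[89,48,31,66],{"j":52,"llx":10,"lu":4,"urf":77},{"i":91,"q":33,"w":6},80,[27,23,64,68,34,85]]}
After op 15 (replace /q/4/1 41): {"of":[{"fab":50,"sqj":17,"x":20},[76,79,21,94],{"j":35,"ty":40,"yic":70,"yk":71}],"q":[[89,48,31,66],{"j":52,"llx":10,"lu":4,"urf":77},{"i":91,"q":33,"w":6},80,[27,41,64,68,34,85]]}
After op 16 (replace /q/0/1 62): {"of":[{"fab":50,"sqj":17,"x":20},[76,79,21,94],{"j":35,"ty":40,"yic":70,"yk":71}],"q":[[89,62,31,66],{"j":52,"llx":10,"lu":4,"urf":77},{"i":91,"q":33,"w":6},80,[27,41,64,68,34,85]]}
After op 17 (add /of/1 54): {"of":[{"fab":50,"sqj":17,"x":20},54,[76,79,21,94],{"j":35,"ty":40,"yic":70,"yk":71}],"q":[[89,62,31,66],{"j":52,"llx":10,"lu":4,"urf":77},{"i":91,"q":33,"w":6},80,[27,41,64,68,34,85]]}
After op 18 (add /of/1 64): {"of":[{"fab":50,"sqj":17,"x":20},64,54,[76,79,21,94],{"j":35,"ty":40,"yic":70,"yk":71}],"q":[[89,62,31,66],{"j":52,"llx":10,"lu":4,"urf":77},{"i":91,"q":33,"w":6},80,[27,41,64,68,34,85]]}
After op 19 (add /q/2/u 24): {"of":[{"fab":50,"sqj":17,"x":20},64,54,[76,79,21,94],{"j":35,"ty":40,"yic":70,"yk":71}],"q":[[89,62,31,66],{"j":52,"llx":10,"lu":4,"urf":77},{"i":91,"q":33,"u":24,"w":6},80,[27,41,64,68,34,85]]}
After op 20 (replace /q/4/0 73): {"of":[{"fab":50,"sqj":17,"x":20},64,54,[76,79,21,94],{"j":35,"ty":40,"yic":70,"yk":71}],"q":[[89,62,31,66],{"j":52,"llx":10,"lu":4,"urf":77},{"i":91,"q":33,"u":24,"w":6},80,[73,41,64,68,34,85]]}
After op 21 (replace /q/1/llx 99): {"of":[{"fab":50,"sqj":17,"x":20},64,54,[76,79,21,94],{"j":35,"ty":40,"yic":70,"yk":71}],"q":[[89,62,31,66],{"j":52,"llx":99,"lu":4,"urf":77},{"i":91,"q":33,"u":24,"w":6},80,[73,41,64,68,34,85]]}
After op 22 (add /q/2/a 53): {"of":[{"fab":50,"sqj":17,"x":20},64,54,[76,79,21,94],{"j":35,"ty":40,"yic":70,"yk":71}],"q":[[89,62,31,66],{"j":52,"llx":99,"lu":4,"urf":77},{"a":53,"i":91,"q":33,"u":24,"w":6},80,[73,41,64,68,34,85]]}
After op 23 (remove /of/3/3): {"of":[{"fab":50,"sqj":17,"x":20},64,54,[76,79,21],{"j":35,"ty":40,"yic":70,"yk":71}],"q":[[89,62,31,66],{"j":52,"llx":99,"lu":4,"urf":77},{"a":53,"i":91,"q":33,"u":24,"w":6},80,[73,41,64,68,34,85]]}
After op 24 (add /of/4/sp 4): {"of":[{"fab":50,"sqj":17,"x":20},64,54,[76,79,21],{"j":35,"sp":4,"ty":40,"yic":70,"yk":71}],"q":[[89,62,31,66],{"j":52,"llx":99,"lu":4,"urf":77},{"a":53,"i":91,"q":33,"u":24,"w":6},80,[73,41,64,68,34,85]]}
Value at /of/4/sp: 4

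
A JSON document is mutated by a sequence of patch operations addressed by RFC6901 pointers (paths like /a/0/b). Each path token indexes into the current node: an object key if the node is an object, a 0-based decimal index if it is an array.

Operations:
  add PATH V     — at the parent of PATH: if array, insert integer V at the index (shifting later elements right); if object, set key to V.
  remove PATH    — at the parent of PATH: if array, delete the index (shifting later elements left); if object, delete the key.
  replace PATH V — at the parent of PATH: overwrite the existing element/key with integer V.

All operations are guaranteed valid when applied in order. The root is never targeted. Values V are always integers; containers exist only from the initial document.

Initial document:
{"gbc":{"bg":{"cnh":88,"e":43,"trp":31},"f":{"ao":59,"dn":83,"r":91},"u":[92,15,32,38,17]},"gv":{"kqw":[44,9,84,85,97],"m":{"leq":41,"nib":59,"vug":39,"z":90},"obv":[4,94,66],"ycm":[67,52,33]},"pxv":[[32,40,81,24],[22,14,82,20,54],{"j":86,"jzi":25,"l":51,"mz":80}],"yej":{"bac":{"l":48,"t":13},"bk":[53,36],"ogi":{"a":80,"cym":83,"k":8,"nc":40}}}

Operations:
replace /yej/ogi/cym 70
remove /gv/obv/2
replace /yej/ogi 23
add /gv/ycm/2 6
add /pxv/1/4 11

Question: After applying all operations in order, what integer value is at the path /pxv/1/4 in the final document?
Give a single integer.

Answer: 11

Derivation:
After op 1 (replace /yej/ogi/cym 70): {"gbc":{"bg":{"cnh":88,"e":43,"trp":31},"f":{"ao":59,"dn":83,"r":91},"u":[92,15,32,38,17]},"gv":{"kqw":[44,9,84,85,97],"m":{"leq":41,"nib":59,"vug":39,"z":90},"obv":[4,94,66],"ycm":[67,52,33]},"pxv":[[32,40,81,24],[22,14,82,20,54],{"j":86,"jzi":25,"l":51,"mz":80}],"yej":{"bac":{"l":48,"t":13},"bk":[53,36],"ogi":{"a":80,"cym":70,"k":8,"nc":40}}}
After op 2 (remove /gv/obv/2): {"gbc":{"bg":{"cnh":88,"e":43,"trp":31},"f":{"ao":59,"dn":83,"r":91},"u":[92,15,32,38,17]},"gv":{"kqw":[44,9,84,85,97],"m":{"leq":41,"nib":59,"vug":39,"z":90},"obv":[4,94],"ycm":[67,52,33]},"pxv":[[32,40,81,24],[22,14,82,20,54],{"j":86,"jzi":25,"l":51,"mz":80}],"yej":{"bac":{"l":48,"t":13},"bk":[53,36],"ogi":{"a":80,"cym":70,"k":8,"nc":40}}}
After op 3 (replace /yej/ogi 23): {"gbc":{"bg":{"cnh":88,"e":43,"trp":31},"f":{"ao":59,"dn":83,"r":91},"u":[92,15,32,38,17]},"gv":{"kqw":[44,9,84,85,97],"m":{"leq":41,"nib":59,"vug":39,"z":90},"obv":[4,94],"ycm":[67,52,33]},"pxv":[[32,40,81,24],[22,14,82,20,54],{"j":86,"jzi":25,"l":51,"mz":80}],"yej":{"bac":{"l":48,"t":13},"bk":[53,36],"ogi":23}}
After op 4 (add /gv/ycm/2 6): {"gbc":{"bg":{"cnh":88,"e":43,"trp":31},"f":{"ao":59,"dn":83,"r":91},"u":[92,15,32,38,17]},"gv":{"kqw":[44,9,84,85,97],"m":{"leq":41,"nib":59,"vug":39,"z":90},"obv":[4,94],"ycm":[67,52,6,33]},"pxv":[[32,40,81,24],[22,14,82,20,54],{"j":86,"jzi":25,"l":51,"mz":80}],"yej":{"bac":{"l":48,"t":13},"bk":[53,36],"ogi":23}}
After op 5 (add /pxv/1/4 11): {"gbc":{"bg":{"cnh":88,"e":43,"trp":31},"f":{"ao":59,"dn":83,"r":91},"u":[92,15,32,38,17]},"gv":{"kqw":[44,9,84,85,97],"m":{"leq":41,"nib":59,"vug":39,"z":90},"obv":[4,94],"ycm":[67,52,6,33]},"pxv":[[32,40,81,24],[22,14,82,20,11,54],{"j":86,"jzi":25,"l":51,"mz":80}],"yej":{"bac":{"l":48,"t":13},"bk":[53,36],"ogi":23}}
Value at /pxv/1/4: 11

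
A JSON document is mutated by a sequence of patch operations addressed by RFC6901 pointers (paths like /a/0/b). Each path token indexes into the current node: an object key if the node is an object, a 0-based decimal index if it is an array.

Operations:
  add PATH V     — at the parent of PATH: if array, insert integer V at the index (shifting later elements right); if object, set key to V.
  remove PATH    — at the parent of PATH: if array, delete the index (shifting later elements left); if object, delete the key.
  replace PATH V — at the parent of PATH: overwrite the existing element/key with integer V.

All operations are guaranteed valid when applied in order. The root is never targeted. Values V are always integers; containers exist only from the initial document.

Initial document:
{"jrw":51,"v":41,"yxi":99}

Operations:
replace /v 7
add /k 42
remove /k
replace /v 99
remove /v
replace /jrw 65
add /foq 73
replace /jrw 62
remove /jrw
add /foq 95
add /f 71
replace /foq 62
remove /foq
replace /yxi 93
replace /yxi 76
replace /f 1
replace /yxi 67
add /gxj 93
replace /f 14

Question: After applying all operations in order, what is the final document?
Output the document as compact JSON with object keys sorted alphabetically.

Answer: {"f":14,"gxj":93,"yxi":67}

Derivation:
After op 1 (replace /v 7): {"jrw":51,"v":7,"yxi":99}
After op 2 (add /k 42): {"jrw":51,"k":42,"v":7,"yxi":99}
After op 3 (remove /k): {"jrw":51,"v":7,"yxi":99}
After op 4 (replace /v 99): {"jrw":51,"v":99,"yxi":99}
After op 5 (remove /v): {"jrw":51,"yxi":99}
After op 6 (replace /jrw 65): {"jrw":65,"yxi":99}
After op 7 (add /foq 73): {"foq":73,"jrw":65,"yxi":99}
After op 8 (replace /jrw 62): {"foq":73,"jrw":62,"yxi":99}
After op 9 (remove /jrw): {"foq":73,"yxi":99}
After op 10 (add /foq 95): {"foq":95,"yxi":99}
After op 11 (add /f 71): {"f":71,"foq":95,"yxi":99}
After op 12 (replace /foq 62): {"f":71,"foq":62,"yxi":99}
After op 13 (remove /foq): {"f":71,"yxi":99}
After op 14 (replace /yxi 93): {"f":71,"yxi":93}
After op 15 (replace /yxi 76): {"f":71,"yxi":76}
After op 16 (replace /f 1): {"f":1,"yxi":76}
After op 17 (replace /yxi 67): {"f":1,"yxi":67}
After op 18 (add /gxj 93): {"f":1,"gxj":93,"yxi":67}
After op 19 (replace /f 14): {"f":14,"gxj":93,"yxi":67}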